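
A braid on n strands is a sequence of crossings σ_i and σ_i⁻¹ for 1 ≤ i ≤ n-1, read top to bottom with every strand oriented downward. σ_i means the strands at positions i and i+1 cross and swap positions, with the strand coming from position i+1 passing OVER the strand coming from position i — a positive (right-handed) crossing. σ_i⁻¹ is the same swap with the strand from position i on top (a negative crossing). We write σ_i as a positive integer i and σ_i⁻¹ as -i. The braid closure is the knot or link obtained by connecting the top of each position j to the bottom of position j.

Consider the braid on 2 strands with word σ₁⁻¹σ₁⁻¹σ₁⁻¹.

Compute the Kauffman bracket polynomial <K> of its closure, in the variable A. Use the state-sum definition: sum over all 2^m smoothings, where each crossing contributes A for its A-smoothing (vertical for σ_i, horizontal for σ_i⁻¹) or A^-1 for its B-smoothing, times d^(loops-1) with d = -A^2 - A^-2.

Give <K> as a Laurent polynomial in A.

A^7 - A^3 - A^-5

Derivation:
Braid: s1^-1 s1^-1 s1^-1 on 2 strands, 3 crossings.
Writhe w = (#positive) - (#negative) = 0 - 3 = -3.
State-sum expansion of <K>. There are 2^3 = 8 states.
Smooth each crossing (0=||, 1=⌣⌢); contribution A^(Σ sign_k(1-2s_k)) * d^(L-1).
  state 000: A-exp=-3, loops=2, term = A^-3 * d^1
  state 001: A-exp=-1, loops=1, term = A^-1 * d^0
  state 010: A-exp=-1, loops=1, term = A^-1 * d^0
  state 011: A-exp=+1, loops=2, term = A^1 * d^1
  state 100: A-exp=-1, loops=1, term = A^-1 * d^0
  state 101: A-exp=+1, loops=2, term = A^1 * d^1
  state 110: A-exp=+1, loops=2, term = A^1 * d^1
  state 111: A-exp=+3, loops=3, term = A^3 * d^2
Collect the terms by A-exponent (count of states per loop number):
Powers of d = -A^2 - A^-2: d^2 = A^4 + 2 + A^-4.
  A^3 * (d^2) = A^7 + 2*A^3 + A^-1
  A^1 * (3*d) = -3*A^3 - 3*A^-1
  A^-1 * (3) = 3*A^-1
  A^-3 * (d) = -A^-1 - A^-5
Summing the groups: <K> = A^7 - A^3 - A^-5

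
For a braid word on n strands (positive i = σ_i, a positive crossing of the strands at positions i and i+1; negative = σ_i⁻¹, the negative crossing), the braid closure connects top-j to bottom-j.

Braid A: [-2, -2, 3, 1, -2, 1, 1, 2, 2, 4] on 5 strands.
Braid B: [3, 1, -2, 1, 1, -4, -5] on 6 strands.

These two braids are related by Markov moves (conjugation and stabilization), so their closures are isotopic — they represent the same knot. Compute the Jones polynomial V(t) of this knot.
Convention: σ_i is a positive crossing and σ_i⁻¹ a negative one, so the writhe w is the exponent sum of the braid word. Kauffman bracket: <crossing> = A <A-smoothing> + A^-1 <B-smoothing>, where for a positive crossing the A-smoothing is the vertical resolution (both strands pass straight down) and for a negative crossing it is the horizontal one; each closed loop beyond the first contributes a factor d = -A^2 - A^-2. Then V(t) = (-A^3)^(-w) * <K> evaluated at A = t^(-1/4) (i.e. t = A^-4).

Markov-equivalent braids have isotopic closures, hence identical knot invariants. Strip the Markov moves from each word to reach a common short braid β, then compute V(t) once on β.
Braid A: s2^-1 s2^-1 s3 s1 s2^-1 s1 s1 s2 s2 s4 on 5 strands reduces by inverse Markov moves (closure unchanged at each step):
  Destabilize: the word has the form β·s4 where s4 occurs only as the final letter (β ∈ B_4); drop it and the last strand → 4 strands.
  Deconjugate: the word is γ·β·γ⁻¹ with γ = s2^-1 (prefix) and γ⁻¹ = s2 (suffix); strip both.
  Deconjugate: the word is γ·β·γ⁻¹ with γ = s2^-1 (prefix) and γ⁻¹ = s2 (suffix); strip both.
Reduced to β = s3 s1 s2^-1 s1 s1 on 4 strands, 5 crossings.
Braid B: s3 s1 s2^-1 s1 s1 s4^-1 s5^-1 on 6 strands reduces by inverse Markov moves (closure unchanged at each step):
  Destabilize: the word has the form β·s5^-1 where s5^-1 occurs only as the final letter (β ∈ B_5); drop it and the last strand → 5 strands.
  Destabilize: the word has the form β·s4^-1 where s4^-1 occurs only as the final letter (β ∈ B_4); drop it and the last strand → 4 strands.
Reduced to β = s3 s1 s2^-1 s1 s1 on 4 strands, 5 crossings.
Both give the same β = s3 s1 s2^-1 s1 s1 on 4 strands, so one state sum suffices:
Braid: s3 s1 s2^-1 s1 s1 on 4 strands, 5 crossings.
Writhe w = (#positive) - (#negative) = 4 - 1 = 3.
State-sum expansion of <K>. There are 2^5 = 32 states.
For each crossing: s=0 is the vertical smoothing, s=1 horizontal. Crossing k contributes A^(sign_k * (1 - 2*s_k)); loop factor d = -A^2 - A^-2.
  state 00000: A-exp=+3, loops=4, term = A^3 * d^3
  state 00001: A-exp=+1, loops=3, term = A^1 * d^2
  state 00010: A-exp=+1, loops=3, term = A^1 * d^2
  state 00011: A-exp=-1, loops=4, term = A^-1 * d^3
  state 00100: A-exp=+5, loops=3, term = A^5 * d^2
  state 00101: A-exp=+3, loops=2, term = A^3 * d^1
  state 00110: A-exp=+3, loops=2, term = A^3 * d^1
  state 00111: A-exp=+1, loops=3, term = A^1 * d^2
  state 01000: A-exp=+1, loops=3, term = A^1 * d^2
  state 01001: A-exp=-1, loops=4, term = A^-1 * d^3
  state 01010: A-exp=-1, loops=4, term = A^-1 * d^3
  state 01011: A-exp=-3, loops=5, term = A^-3 * d^4
  state 01100: A-exp=+3, loops=2, term = A^3 * d^1
  state 01101: A-exp=+1, loops=3, term = A^1 * d^2
  state 01110: A-exp=+1, loops=3, term = A^1 * d^2
  state 01111: A-exp=-1, loops=4, term = A^-1 * d^3
  state 10000: A-exp=+1, loops=3, term = A^1 * d^2
  state 10001: A-exp=-1, loops=2, term = A^-1 * d^1
  state 10010: A-exp=-1, loops=2, term = A^-1 * d^1
  state 10011: A-exp=-3, loops=3, term = A^-3 * d^2
  state 10100: A-exp=+3, loops=2, term = A^3 * d^1
  state 10101: A-exp=+1, loops=1, term = A^1 * d^0
  state 10110: A-exp=+1, loops=1, term = A^1 * d^0
  state 10111: A-exp=-1, loops=2, term = A^-1 * d^1
  state 11000: A-exp=-1, loops=2, term = A^-1 * d^1
  state 11001: A-exp=-3, loops=3, term = A^-3 * d^2
  state 11010: A-exp=-3, loops=3, term = A^-3 * d^2
  state 11011: A-exp=-5, loops=4, term = A^-5 * d^3
  state 11100: A-exp=+1, loops=1, term = A^1 * d^0
  state 11101: A-exp=-1, loops=2, term = A^-1 * d^1
  state 11110: A-exp=-1, loops=2, term = A^-1 * d^1
  state 11111: A-exp=-3, loops=3, term = A^-3 * d^2
Collect the terms by A-exponent (count of states per loop number):
Powers of d = -A^2 - A^-2: d^2 = A^4 + 2 + A^-4; d^3 = -A^6 - 3*A^2 - 3*A^-2 - A^-6; d^4 = A^8 + 4*A^4 + 6 + 4*A^-4 + A^-8.
  A^5 * (d^2) = A^9 + 2*A^5 + A
  A^3 * (4*d + d^3) = -A^9 - 7*A^5 - 7*A - A^-3
  A^1 * (3 + 7*d^2) = 7*A^5 + 17*A + 7*A^-3
  A^-1 * (6*d + 4*d^3) = -4*A^5 - 18*A - 18*A^-3 - 4*A^-7
  A^-3 * (4*d^2 + d^4) = A^5 + 8*A + 14*A^-3 + 8*A^-7 + A^-11
  A^-5 * (d^3) = -A - 3*A^-3 - 3*A^-7 - A^-11
Summing the groups: <K> = -A^5 - A^-3 + A^-7
Normalise by the writhe: (-A^3)^(-w) = (-A^3)^(-3) = -A^-9, so f(A) = -A^-9 * <K> = A^-4 + A^-12 - A^-16.
Substitute A = t^(-1/4), i.e. A^e → t^(-e/4): V(t) = -t^4 + t^3 + t

Answer: -t^4 + t^3 + t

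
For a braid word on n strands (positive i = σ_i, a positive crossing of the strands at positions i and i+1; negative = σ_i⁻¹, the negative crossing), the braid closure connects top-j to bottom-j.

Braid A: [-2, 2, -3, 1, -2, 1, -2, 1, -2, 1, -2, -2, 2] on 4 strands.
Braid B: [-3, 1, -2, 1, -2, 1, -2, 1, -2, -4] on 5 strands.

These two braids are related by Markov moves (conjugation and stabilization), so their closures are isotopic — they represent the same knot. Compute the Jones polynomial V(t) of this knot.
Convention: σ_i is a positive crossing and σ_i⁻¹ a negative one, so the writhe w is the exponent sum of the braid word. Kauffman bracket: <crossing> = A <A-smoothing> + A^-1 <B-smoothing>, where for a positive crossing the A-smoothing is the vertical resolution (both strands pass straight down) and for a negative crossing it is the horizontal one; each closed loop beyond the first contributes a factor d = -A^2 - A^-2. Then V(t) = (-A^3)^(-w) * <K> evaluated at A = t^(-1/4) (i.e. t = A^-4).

Markov-equivalent braids have isotopic closures, hence identical knot invariants. Strip the Markov moves from each word to reach a common short braid β, then compute V(t) once on β.
Braid A: s2^-1 s2 s3^-1 s1 s2^-1 s1 s2^-1 s1 s2^-1 s1 s2^-1 s2^-1 s2 on 4 strands reduces by inverse Markov moves (closure unchanged at each step):
  Deconjugate: the word is γ·β·γ⁻¹ with γ = s2^-1 (prefix) and γ⁻¹ = s2 (suffix); strip both.
  Deconjugate: the word is γ·β·γ⁻¹ with γ = s2 (prefix) and γ⁻¹ = s2^-1 (suffix); strip both.
Reduced to β = s3^-1 s1 s2^-1 s1 s2^-1 s1 s2^-1 s1 s2^-1 on 4 strands, 9 crossings.
Braid B: s3^-1 s1 s2^-1 s1 s2^-1 s1 s2^-1 s1 s2^-1 s4^-1 on 5 strands reduces by inverse Markov moves (closure unchanged at each step):
  Destabilize: the word has the form β·s4^-1 where s4^-1 occurs only as the final letter (β ∈ B_4); drop it and the last strand → 4 strands.
Reduced to β = s3^-1 s1 s2^-1 s1 s2^-1 s1 s2^-1 s1 s2^-1 on 4 strands, 9 crossings.
Both give the same β = s3^-1 s1 s2^-1 s1 s2^-1 s1 s2^-1 s1 s2^-1 on 4 strands, so one state sum suffices:
Braid: s3^-1 s1 s2^-1 s1 s2^-1 s1 s2^-1 s1 s2^-1 on 4 strands, 9 crossings.
Writhe w = (#positive) - (#negative) = 4 - 5 = -1.
Computing the Kauffman bracket via state sum. There are 2^9 = 512 states.
Each crossing splits two ways (0=vertical, 1=horizontal). The state's weight is A^(#A-smoothings - #B-smoothings) * d^(loops - 1).
Tabulate the states by total A-exponent and number of loops L (A-exp: L × count):
  A^9: L=5 ×1
  A^7: L=4 ×8, L=6 ×1
  A^5: L=3 ×28, L=5 ×8
  A^3: L=2 ×52, L=4 ×32
  A^1: L=1 ×45, L=3 ×77, L=5 ×4
  A^-1: L=2 ×97, L=4 ×29
  A^-3: L=3 ×80, L=5 ×4
  A^-5: L=4 ×36
  A^-7: L=5 ×9
  A^-9: L=6 ×1
Each group contributes A^e * Σ count * d^(L-1):
Powers of d = -A^2 - A^-2: d^2 = A^4 + 2 + A^-4; d^3 = -A^6 - 3*A^2 - 3*A^-2 - A^-6; d^4 = A^8 + 4*A^4 + 6 + 4*A^-4 + A^-8; d^5 = -A^10 - 5*A^6 - 10*A^2 - 10*A^-2 - 5*A^-6 - A^-10.
  A^9 * (d^4) = A^17 + 4*A^13 + 6*A^9 + 4*A^5 + A
  A^7 * (8*d^3 + d^5) = -A^17 - 13*A^13 - 34*A^9 - 34*A^5 - 13*A - A^-3
  A^5 * (28*d^2 + 8*d^4) = 8*A^13 + 60*A^9 + 104*A^5 + 60*A + 8*A^-3
  A^3 * (52*d + 32*d^3) = -32*A^9 - 148*A^5 - 148*A - 32*A^-3
  A^1 * (45 + 77*d^2 + 4*d^4) = 4*A^9 + 93*A^5 + 223*A + 93*A^-3 + 4*A^-7
  A^-1 * (97*d + 29*d^3) = -29*A^5 - 184*A - 184*A^-3 - 29*A^-7
  A^-3 * (80*d^2 + 4*d^4) = 4*A^5 + 96*A + 184*A^-3 + 96*A^-7 + 4*A^-11
  A^-5 * (36*d^3) = -36*A - 108*A^-3 - 108*A^-7 - 36*A^-11
  A^-7 * (9*d^4) = 9*A + 36*A^-3 + 54*A^-7 + 36*A^-11 + 9*A^-15
  A^-9 * (d^5) = -A - 5*A^-3 - 10*A^-7 - 10*A^-11 - 5*A^-15 - A^-19
Summing the groups: <K> = -A^13 + 4*A^9 - 6*A^5 + 7*A - 9*A^-3 + 7*A^-7 - 6*A^-11 + 4*A^-15 - A^-19
Normalise by the writhe: (-A^3)^(-w) = (-A^3)^(1) = -A^3, so f(A) = -A^3 * <K> = A^16 - 4*A^12 + 6*A^8 - 7*A^4 + 9 - 7*A^-4 + 6*A^-8 - 4*A^-12 + A^-16.
Substitute A = t^(-1/4), i.e. A^e → t^(-e/4): V(t) = t^4 - 4*t^3 + 6*t^2 - 7*t + 9 - 7*t^-1 + 6*t^-2 - 4*t^-3 + t^-4

Answer: t^4 - 4*t^3 + 6*t^2 - 7*t + 9 - 7*t^-1 + 6*t^-2 - 4*t^-3 + t^-4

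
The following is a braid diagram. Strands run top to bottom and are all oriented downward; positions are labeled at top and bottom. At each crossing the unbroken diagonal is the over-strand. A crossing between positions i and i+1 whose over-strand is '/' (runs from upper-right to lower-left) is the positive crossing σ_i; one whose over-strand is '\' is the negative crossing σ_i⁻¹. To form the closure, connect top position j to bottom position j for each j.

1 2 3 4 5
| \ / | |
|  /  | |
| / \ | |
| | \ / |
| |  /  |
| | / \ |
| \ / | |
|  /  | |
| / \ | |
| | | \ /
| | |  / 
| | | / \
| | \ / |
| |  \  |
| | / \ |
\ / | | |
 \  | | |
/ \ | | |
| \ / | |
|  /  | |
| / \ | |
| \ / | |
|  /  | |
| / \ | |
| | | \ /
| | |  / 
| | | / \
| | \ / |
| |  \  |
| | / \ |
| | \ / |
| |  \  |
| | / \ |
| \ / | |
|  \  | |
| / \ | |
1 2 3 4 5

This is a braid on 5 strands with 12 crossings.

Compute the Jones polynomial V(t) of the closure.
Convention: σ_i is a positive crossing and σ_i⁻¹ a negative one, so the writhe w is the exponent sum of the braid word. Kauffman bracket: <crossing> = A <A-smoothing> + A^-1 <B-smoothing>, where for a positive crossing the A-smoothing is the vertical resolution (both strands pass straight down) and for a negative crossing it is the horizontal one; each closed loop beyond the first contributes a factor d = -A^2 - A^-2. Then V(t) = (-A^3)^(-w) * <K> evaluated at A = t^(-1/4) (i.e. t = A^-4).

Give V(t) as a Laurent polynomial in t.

-t^6 + 2*t^5 - 3*t^4 + 4*t^3 - 3*t^2 + 3*t - 2 + t^-1

Derivation:
Reading the diagram top to bottom ('/'-over between positions i,i+1 = s_i, '\'-over = s_i^-1): braid word = s2 s3 s2 s4 s3^-1 s1^-1 s2 s2 s4 s3^-1 s3^-1 s2^-1.
The presented braid s2 s3 s2 s4 s3^-1 s1^-1 s2 s2 s4 s3^-1 s3^-1 s2^-1 on 5 strands reduces by inverse Markov moves (closure unchanged at each step):
  Deconjugate: the word is γ·β·γ⁻¹ with γ = s2 (prefix) and γ⁻¹ = s2^-1 (suffix); strip both.
  Deconjugate: the word is γ·β·γ⁻¹ with γ = s3 (prefix) and γ⁻¹ = s3^-1 (suffix); strip both.
Reduced to β = s2 s4 s3^-1 s1^-1 s2 s2 s4 s3^-1 on 5 strands, 8 crossings.
Compute on β:
Braid: s2 s4 s3^-1 s1^-1 s2 s2 s4 s3^-1 on 5 strands, 8 crossings.
Writhe w = (#positive) - (#negative) = 5 - 3 = 2.
Enumerate smoothing states for the bracket polynomial. There are 2^8 = 256 states.
For each crossing: s=0 is the vertical smoothing, s=1 horizontal. Crossing k contributes A^(sign_k * (1 - 2*s_k)); loop factor d = -A^2 - A^-2.
Tabulate the states by total A-exponent and number of loops L (A-exp: L × count):
  A^8: L=4 ×1
  A^6: L=3 ×7, L=5 ×1
  A^4: L=2 ×19, L=4 ×9
  A^2: L=1 ×19, L=3 ×35, L=5 ×2
  A^0: L=2 ×48, L=4 ×22
  A^-2: L=3 ×49, L=5 ×7
  A^-4: L=4 ×27, L=6 ×1
  A^-6: L=5 ×8
  A^-8: L=6 ×1
Each group contributes A^e * Σ count * d^(L-1):
Powers of d = -A^2 - A^-2: d^2 = A^4 + 2 + A^-4; d^3 = -A^6 - 3*A^2 - 3*A^-2 - A^-6; d^4 = A^8 + 4*A^4 + 6 + 4*A^-4 + A^-8; d^5 = -A^10 - 5*A^6 - 10*A^2 - 10*A^-2 - 5*A^-6 - A^-10.
  A^8 * (d^3) = -A^14 - 3*A^10 - 3*A^6 - A^2
  A^6 * (7*d^2 + d^4) = A^14 + 11*A^10 + 20*A^6 + 11*A^2 + A^-2
  A^4 * (19*d + 9*d^3) = -9*A^10 - 46*A^6 - 46*A^2 - 9*A^-2
  A^2 * (19 + 35*d^2 + 2*d^4) = 2*A^10 + 43*A^6 + 101*A^2 + 43*A^-2 + 2*A^-6
  A^0 * (48*d + 22*d^3) = -22*A^6 - 114*A^2 - 114*A^-2 - 22*A^-6
  A^-2 * (49*d^2 + 7*d^4) = 7*A^6 + 77*A^2 + 140*A^-2 + 77*A^-6 + 7*A^-10
  A^-4 * (27*d^3 + d^5) = -A^6 - 32*A^2 - 91*A^-2 - 91*A^-6 - 32*A^-10 - A^-14
  A^-6 * (8*d^4) = 8*A^2 + 32*A^-2 + 48*A^-6 + 32*A^-10 + 8*A^-14
  A^-8 * (d^5) = -A^2 - 5*A^-2 - 10*A^-6 - 10*A^-10 - 5*A^-14 - A^-18
Summing the groups: <K> = A^10 - 2*A^6 + 3*A^2 - 3*A^-2 + 4*A^-6 - 3*A^-10 + 2*A^-14 - A^-18
Normalise by the writhe: (-A^3)^(-w) = (-A^3)^(-2) = A^-6, so f(A) = A^-6 * <K> = A^4 - 2 + 3*A^-4 - 3*A^-8 + 4*A^-12 - 3*A^-16 + 2*A^-20 - A^-24.
Substitute A = t^(-1/4), i.e. A^e → t^(-e/4): V(t) = -t^6 + 2*t^5 - 3*t^4 + 4*t^3 - 3*t^2 + 3*t - 2 + t^-1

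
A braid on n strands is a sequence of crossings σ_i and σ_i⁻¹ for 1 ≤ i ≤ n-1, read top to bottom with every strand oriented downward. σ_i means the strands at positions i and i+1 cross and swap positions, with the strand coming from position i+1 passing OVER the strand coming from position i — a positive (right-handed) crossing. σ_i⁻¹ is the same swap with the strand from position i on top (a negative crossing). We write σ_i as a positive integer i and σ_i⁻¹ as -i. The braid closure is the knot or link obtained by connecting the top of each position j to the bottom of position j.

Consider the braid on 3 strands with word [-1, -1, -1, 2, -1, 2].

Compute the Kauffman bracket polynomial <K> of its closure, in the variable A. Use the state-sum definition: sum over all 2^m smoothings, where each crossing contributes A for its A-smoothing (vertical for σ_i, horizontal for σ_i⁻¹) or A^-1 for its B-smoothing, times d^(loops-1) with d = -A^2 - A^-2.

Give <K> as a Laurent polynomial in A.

A^14 - 2*A^10 + 2*A^6 - 2*A^2 + 2*A^-2 - A^-6 + A^-10

Derivation:
Braid: s1^-1 s1^-1 s1^-1 s2 s1^-1 s2 on 3 strands, 6 crossings.
Writhe w = (#positive) - (#negative) = 2 - 4 = -2.
State-sum expansion of <K>. There are 2^6 = 64 states.
For each crossing: s=0 is the vertical smoothing, s=1 horizontal. Crossing k contributes A^(sign_k * (1 - 2*s_k)); loop factor d = -A^2 - A^-2.
Tabulate the states by total A-exponent and number of loops L (A-exp: L × count):
  A^6: L=5 ×1
  A^4: L=4 ×6
  A^2: L=3 ×15
  A^0: L=2 ×19, L=4 ×1
  A^-2: L=1 ×11, L=3 ×4
  A^-4: L=2 ×6
  A^-6: L=3 ×1
Each group contributes A^e * Σ count * d^(L-1):
Powers of d = -A^2 - A^-2: d^2 = A^4 + 2 + A^-4; d^3 = -A^6 - 3*A^2 - 3*A^-2 - A^-6; d^4 = A^8 + 4*A^4 + 6 + 4*A^-4 + A^-8.
  A^6 * (d^4) = A^14 + 4*A^10 + 6*A^6 + 4*A^2 + A^-2
  A^4 * (6*d^3) = -6*A^10 - 18*A^6 - 18*A^2 - 6*A^-2
  A^2 * (15*d^2) = 15*A^6 + 30*A^2 + 15*A^-2
  A^0 * (19*d + d^3) = -A^6 - 22*A^2 - 22*A^-2 - A^-6
  A^-2 * (11 + 4*d^2) = 4*A^2 + 19*A^-2 + 4*A^-6
  A^-4 * (6*d) = -6*A^-2 - 6*A^-6
  A^-6 * (d^2) = A^-2 + 2*A^-6 + A^-10
Summing the groups: <K> = A^14 - 2*A^10 + 2*A^6 - 2*A^2 + 2*A^-2 - A^-6 + A^-10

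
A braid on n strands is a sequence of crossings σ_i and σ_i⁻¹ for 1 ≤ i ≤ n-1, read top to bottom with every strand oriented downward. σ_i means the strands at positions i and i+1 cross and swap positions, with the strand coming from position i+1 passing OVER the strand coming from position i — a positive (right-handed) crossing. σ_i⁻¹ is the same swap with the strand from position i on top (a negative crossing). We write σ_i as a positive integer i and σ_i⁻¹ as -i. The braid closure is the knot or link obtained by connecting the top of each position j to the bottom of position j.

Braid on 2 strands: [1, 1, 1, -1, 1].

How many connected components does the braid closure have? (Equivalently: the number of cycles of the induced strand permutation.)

Track the strand permutation on 2 strands, starting from identity.
  step 1: s1 swaps positions 1,2 -> [2 1]
  step 2: s1 swaps positions 1,2 -> [1 2]
  step 3: s1 swaps positions 1,2 -> [2 1]
  step 4: s1^-1 swaps positions 1,2 -> [1 2]
  step 5: s1 swaps positions 1,2 -> [2 1]
Final permutation (position -> original strand): [2 1]
Closure components = cycle count of this permutation = 1.

Answer: 1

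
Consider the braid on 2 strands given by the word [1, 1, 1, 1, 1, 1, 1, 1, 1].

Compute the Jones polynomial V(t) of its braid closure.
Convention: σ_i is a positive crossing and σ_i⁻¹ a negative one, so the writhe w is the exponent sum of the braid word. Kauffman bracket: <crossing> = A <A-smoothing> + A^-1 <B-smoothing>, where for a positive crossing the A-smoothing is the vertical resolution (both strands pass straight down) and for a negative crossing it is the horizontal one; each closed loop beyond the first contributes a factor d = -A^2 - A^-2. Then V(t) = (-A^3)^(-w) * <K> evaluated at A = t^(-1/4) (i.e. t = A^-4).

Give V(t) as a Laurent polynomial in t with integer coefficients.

-t^13 + t^12 - t^11 + t^10 - t^9 + t^8 - t^7 + t^6 + t^4

Derivation:
Braid: s1 s1 s1 s1 s1 s1 s1 s1 s1 on 2 strands, 9 crossings.
Writhe w = (#positive) - (#negative) = 9 - 0 = 9.
State-sum expansion of <K>. There are 2^9 = 512 states.
For each crossing: s=0 is the vertical smoothing, s=1 horizontal. Crossing k contributes A^(sign_k * (1 - 2*s_k)); loop factor d = -A^2 - A^-2.
Tabulate the states by total A-exponent and number of loops L (A-exp: L × count):
  A^9: L=2 ×1
  A^7: L=1 ×9
  A^5: L=2 ×36
  A^3: L=3 ×84
  A^1: L=4 ×126
  A^-1: L=5 ×126
  A^-3: L=6 ×84
  A^-5: L=7 ×36
  A^-7: L=8 ×9
  A^-9: L=9 ×1
Each group contributes A^e * Σ count * d^(L-1):
Powers of d = -A^2 - A^-2: d^2 = A^4 + 2 + A^-4; d^3 = -A^6 - 3*A^2 - 3*A^-2 - A^-6; d^4 = A^8 + 4*A^4 + 6 + 4*A^-4 + A^-8; d^5 = -A^10 - 5*A^6 - 10*A^2 - 10*A^-2 - 5*A^-6 - A^-10; d^6 = A^12 + 6*A^8 + 15*A^4 + 20 + 15*A^-4 + 6*A^-8 + A^-12; d^7 = -A^14 - 7*A^10 - 21*A^6 - 35*A^2 - 35*A^-2 - 21*A^-6 - 7*A^-10 - A^-14; d^8 = A^16 + 8*A^12 + 28*A^8 + 56*A^4 + 70 + 56*A^-4 + 28*A^-8 + 8*A^-12 + A^-16.
  A^9 * (d) = -A^11 - A^7
  A^7 * (9) = 9*A^7
  A^5 * (36*d) = -36*A^7 - 36*A^3
  A^3 * (84*d^2) = 84*A^7 + 168*A^3 + 84*A^-1
  A^1 * (126*d^3) = -126*A^7 - 378*A^3 - 378*A^-1 - 126*A^-5
  A^-1 * (126*d^4) = 126*A^7 + 504*A^3 + 756*A^-1 + 504*A^-5 + 126*A^-9
  A^-3 * (84*d^5) = -84*A^7 - 420*A^3 - 840*A^-1 - 840*A^-5 - 420*A^-9 - 84*A^-13
  A^-5 * (36*d^6) = 36*A^7 + 216*A^3 + 540*A^-1 + 720*A^-5 + 540*A^-9 + 216*A^-13 + 36*A^-17
  A^-7 * (9*d^7) = -9*A^7 - 63*A^3 - 189*A^-1 - 315*A^-5 - 315*A^-9 - 189*A^-13 - 63*A^-17 - 9*A^-21
  A^-9 * (d^8) = A^7 + 8*A^3 + 28*A^-1 + 56*A^-5 + 70*A^-9 + 56*A^-13 + 28*A^-17 + 8*A^-21 + A^-25
Summing the groups: <K> = -A^11 - A^3 + A^-1 - A^-5 + A^-9 - A^-13 + A^-17 - A^-21 + A^-25
Normalise by the writhe: (-A^3)^(-w) = (-A^3)^(-9) = -A^-27, so f(A) = -A^-27 * <K> = A^-16 + A^-24 - A^-28 + A^-32 - A^-36 + A^-40 - A^-44 + A^-48 - A^-52.
Substitute A = t^(-1/4), i.e. A^e → t^(-e/4): V(t) = -t^13 + t^12 - t^11 + t^10 - t^9 + t^8 - t^7 + t^6 + t^4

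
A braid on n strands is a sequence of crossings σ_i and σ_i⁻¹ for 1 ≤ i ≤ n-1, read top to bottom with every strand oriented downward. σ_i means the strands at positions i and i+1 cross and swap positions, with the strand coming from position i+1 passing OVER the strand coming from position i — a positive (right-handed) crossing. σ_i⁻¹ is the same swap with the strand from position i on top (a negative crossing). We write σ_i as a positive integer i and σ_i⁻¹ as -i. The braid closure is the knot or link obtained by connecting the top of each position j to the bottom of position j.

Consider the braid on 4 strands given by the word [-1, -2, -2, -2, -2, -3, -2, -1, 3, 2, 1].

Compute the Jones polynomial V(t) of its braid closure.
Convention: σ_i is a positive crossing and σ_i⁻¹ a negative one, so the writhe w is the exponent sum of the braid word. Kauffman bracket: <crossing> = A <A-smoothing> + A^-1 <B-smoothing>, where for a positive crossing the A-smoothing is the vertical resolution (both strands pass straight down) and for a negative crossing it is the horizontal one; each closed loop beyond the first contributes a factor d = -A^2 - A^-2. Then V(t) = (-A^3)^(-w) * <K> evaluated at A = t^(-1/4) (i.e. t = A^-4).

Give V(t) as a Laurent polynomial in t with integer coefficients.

The presented braid s1^-1 s2^-1 s2^-1 s2^-1 s2^-1 s3^-1 s2^-1 s1^-1 s3 s2 s1 on 4 strands reduces by inverse Markov moves (closure unchanged at each step):
  Deconjugate: the word is γ·β·γ⁻¹ with γ = s1^-1 s2^-1 (prefix) and γ⁻¹ = s2 s1 (suffix); strip both.
Reduced to β = s2^-1 s2^-1 s2^-1 s3^-1 s2^-1 s1^-1 s3 on 4 strands, 7 crossings.
Compute on β:
Braid: s2^-1 s2^-1 s2^-1 s3^-1 s2^-1 s1^-1 s3 on 4 strands, 7 crossings.
Writhe w = (#positive) - (#negative) = 1 - 6 = -5.
Computing the Kauffman bracket via state sum. There are 2^7 = 128 states.
For each crossing: s=0 is the vertical smoothing, s=1 horizontal. Crossing k contributes A^(sign_k * (1 - 2*s_k)); loop factor d = -A^2 - A^-2.
Tabulate the states by total A-exponent and number of loops L (A-exp: L × count):
  A^7: L=4 ×1
  A^5: L=3 ×5, L=5 ×2
  A^3: L=2 ×9, L=4 ×11, L=6 ×1
  A^1: L=1 ×7, L=3 ×22, L=5 ×6
  A^-1: L=2 ×22, L=4 ×13
  A^-3: L=1 ×4, L=3 ×17
  A^-5: L=2 ×5, L=4 ×2
  A^-7: L=3 ×1
Each group contributes A^e * Σ count * d^(L-1):
Powers of d = -A^2 - A^-2: d^2 = A^4 + 2 + A^-4; d^3 = -A^6 - 3*A^2 - 3*A^-2 - A^-6; d^4 = A^8 + 4*A^4 + 6 + 4*A^-4 + A^-8; d^5 = -A^10 - 5*A^6 - 10*A^2 - 10*A^-2 - 5*A^-6 - A^-10.
  A^7 * (d^3) = -A^13 - 3*A^9 - 3*A^5 - A
  A^5 * (5*d^2 + 2*d^4) = 2*A^13 + 13*A^9 + 22*A^5 + 13*A + 2*A^-3
  A^3 * (9*d + 11*d^3 + d^5) = -A^13 - 16*A^9 - 52*A^5 - 52*A - 16*A^-3 - A^-7
  A^1 * (7 + 22*d^2 + 6*d^4) = 6*A^9 + 46*A^5 + 87*A + 46*A^-3 + 6*A^-7
  A^-1 * (22*d + 13*d^3) = -13*A^5 - 61*A - 61*A^-3 - 13*A^-7
  A^-3 * (4 + 17*d^2) = 17*A + 38*A^-3 + 17*A^-7
  A^-5 * (5*d + 2*d^3) = -2*A - 11*A^-3 - 11*A^-7 - 2*A^-11
  A^-7 * (d^2) = A^-3 + 2*A^-7 + A^-11
Summing the groups: <K> = A - A^-3 - A^-11
Normalise by the writhe: (-A^3)^(-w) = (-A^3)^(5) = -A^15, so f(A) = -A^15 * <K> = -A^16 + A^12 + A^4.
Substitute A = t^(-1/4), i.e. A^e → t^(-e/4): V(t) = t^-1 + t^-3 - t^-4

Answer: t^-1 + t^-3 - t^-4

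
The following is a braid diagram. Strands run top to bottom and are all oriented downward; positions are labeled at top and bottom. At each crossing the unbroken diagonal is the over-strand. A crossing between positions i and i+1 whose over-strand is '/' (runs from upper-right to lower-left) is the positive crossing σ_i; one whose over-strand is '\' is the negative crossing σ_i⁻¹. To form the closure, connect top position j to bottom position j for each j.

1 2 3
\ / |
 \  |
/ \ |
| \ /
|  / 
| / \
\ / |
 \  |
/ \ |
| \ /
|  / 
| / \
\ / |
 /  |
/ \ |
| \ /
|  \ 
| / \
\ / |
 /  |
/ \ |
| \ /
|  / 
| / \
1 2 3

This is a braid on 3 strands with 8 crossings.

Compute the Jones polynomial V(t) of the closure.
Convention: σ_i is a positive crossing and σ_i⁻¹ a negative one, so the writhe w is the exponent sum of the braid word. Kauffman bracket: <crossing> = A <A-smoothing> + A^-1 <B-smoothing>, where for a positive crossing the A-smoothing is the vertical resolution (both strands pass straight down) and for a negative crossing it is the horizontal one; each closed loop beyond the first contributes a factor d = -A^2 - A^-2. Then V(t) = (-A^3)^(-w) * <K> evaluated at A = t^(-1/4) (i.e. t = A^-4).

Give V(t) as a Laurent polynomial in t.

Reading the diagram top to bottom ('/'-over between positions i,i+1 = s_i, '\'-over = s_i^-1): braid word = s1^-1 s2 s1^-1 s2 s1 s2^-1 s1 s2.
Braid: s1^-1 s2 s1^-1 s2 s1 s2^-1 s1 s2 on 3 strands, 8 crossings.
Writhe w = (#positive) - (#negative) = 5 - 3 = 2.
Computing the Kauffman bracket via state sum. There are 2^8 = 256 states.
Each crossing splits two ways (0=vertical, 1=horizontal). The state's weight is A^(#A-smoothings - #B-smoothings) * d^(loops - 1).
Tabulate the states by total A-exponent and number of loops L (A-exp: L × count):
  A^8: L=2 ×1
  A^6: L=1 ×3, L=3 ×5
  A^4: L=2 ×22, L=4 ×6
  A^2: L=1 ×18, L=3 ×37, L=5 ×1
  A^0: L=2 ×58, L=4 ×12
  A^-2: L=1 ×24, L=3 ×31, L=5 ×1
  A^-4: L=2 ×23, L=4 ×5
  A^-6: L=3 ×8
  A^-8: L=4 ×1
Each group contributes A^e * Σ count * d^(L-1):
Powers of d = -A^2 - A^-2: d^2 = A^4 + 2 + A^-4; d^3 = -A^6 - 3*A^2 - 3*A^-2 - A^-6; d^4 = A^8 + 4*A^4 + 6 + 4*A^-4 + A^-8.
  A^8 * (d) = -A^10 - A^6
  A^6 * (3 + 5*d^2) = 5*A^10 + 13*A^6 + 5*A^2
  A^4 * (22*d + 6*d^3) = -6*A^10 - 40*A^6 - 40*A^2 - 6*A^-2
  A^2 * (18 + 37*d^2 + d^4) = A^10 + 41*A^6 + 98*A^2 + 41*A^-2 + A^-6
  A^0 * (58*d + 12*d^3) = -12*A^6 - 94*A^2 - 94*A^-2 - 12*A^-6
  A^-2 * (24 + 31*d^2 + d^4) = A^6 + 35*A^2 + 92*A^-2 + 35*A^-6 + A^-10
  A^-4 * (23*d + 5*d^3) = -5*A^2 - 38*A^-2 - 38*A^-6 - 5*A^-10
  A^-6 * (8*d^2) = 8*A^-2 + 16*A^-6 + 8*A^-10
  A^-8 * (d^3) = -A^-2 - 3*A^-6 - 3*A^-10 - A^-14
Summing the groups: <K> = -A^10 + 2*A^6 - A^2 + 2*A^-2 - A^-6 + A^-10 - A^-14
Normalise by the writhe: (-A^3)^(-w) = (-A^3)^(-2) = A^-6, so f(A) = A^-6 * <K> = -A^4 + 2 - A^-4 + 2*A^-8 - A^-12 + A^-16 - A^-20.
Substitute A = t^(-1/4), i.e. A^e → t^(-e/4): V(t) = -t^5 + t^4 - t^3 + 2*t^2 - t + 2 - t^-1

Answer: -t^5 + t^4 - t^3 + 2*t^2 - t + 2 - t^-1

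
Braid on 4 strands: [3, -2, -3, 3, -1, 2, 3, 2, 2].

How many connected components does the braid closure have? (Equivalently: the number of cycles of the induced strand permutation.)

Track the strand permutation on 4 strands, starting from identity.
  step 1: s3 swaps positions 3,4 -> [1 2 4 3]
  step 2: s2^-1 swaps positions 2,3 -> [1 4 2 3]
  step 3: s3^-1 swaps positions 3,4 -> [1 4 3 2]
  step 4: s3 swaps positions 3,4 -> [1 4 2 3]
  step 5: s1^-1 swaps positions 1,2 -> [4 1 2 3]
  step 6: s2 swaps positions 2,3 -> [4 2 1 3]
  step 7: s3 swaps positions 3,4 -> [4 2 3 1]
  step 8: s2 swaps positions 2,3 -> [4 3 2 1]
  step 9: s2 swaps positions 2,3 -> [4 2 3 1]
Final permutation (position -> original strand): [4 2 3 1]
Closure components = cycle count of this permutation = 3.

Answer: 3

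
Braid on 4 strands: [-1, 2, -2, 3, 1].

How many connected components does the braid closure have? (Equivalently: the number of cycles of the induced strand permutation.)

Track the strand permutation on 4 strands, starting from identity.
  step 1: s1^-1 swaps positions 1,2 -> [2 1 3 4]
  step 2: s2 swaps positions 2,3 -> [2 3 1 4]
  step 3: s2^-1 swaps positions 2,3 -> [2 1 3 4]
  step 4: s3 swaps positions 3,4 -> [2 1 4 3]
  step 5: s1 swaps positions 1,2 -> [1 2 4 3]
Final permutation (position -> original strand): [1 2 4 3]
Closure components = cycle count of this permutation = 3.

Answer: 3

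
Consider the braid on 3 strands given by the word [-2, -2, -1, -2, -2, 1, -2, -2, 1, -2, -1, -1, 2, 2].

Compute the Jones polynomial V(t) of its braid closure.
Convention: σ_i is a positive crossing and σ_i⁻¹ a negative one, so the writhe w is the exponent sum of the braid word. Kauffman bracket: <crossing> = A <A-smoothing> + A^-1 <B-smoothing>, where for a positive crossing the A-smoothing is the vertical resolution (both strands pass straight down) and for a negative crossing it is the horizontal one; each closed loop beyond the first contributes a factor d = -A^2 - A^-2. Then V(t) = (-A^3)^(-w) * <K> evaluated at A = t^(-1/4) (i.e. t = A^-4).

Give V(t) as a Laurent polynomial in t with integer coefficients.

2*t^-2 - 3*t^-3 + 6*t^-4 - 7*t^-5 + 7*t^-6 - 7*t^-7 + 5*t^-8 - 3*t^-9 + t^-10

Derivation:
The presented braid s2^-1 s2^-1 s1^-1 s2^-1 s2^-1 s1 s2^-1 s2^-1 s1 s2^-1 s1^-1 s1^-1 s2 s2 on 3 strands reduces by inverse Markov moves (closure unchanged at each step):
  Deconjugate: the word is γ·β·γ⁻¹ with γ = s2^-1 s2^-1 (prefix) and γ⁻¹ = s2 s2 (suffix); strip both.
Reduced to β = s1^-1 s2^-1 s2^-1 s1 s2^-1 s2^-1 s1 s2^-1 s1^-1 s1^-1 on 3 strands, 10 crossings.
Compute on β:
Braid: s1^-1 s2^-1 s2^-1 s1 s2^-1 s2^-1 s1 s2^-1 s1^-1 s1^-1 on 3 strands, 10 crossings.
Writhe w = (#positive) - (#negative) = 2 - 8 = -6.
State-sum expansion of <K>. There are 2^10 = 1024 states.
For each crossing: s=0 is the vertical smoothing, s=1 horizontal. Crossing k contributes A^(sign_k * (1 - 2*s_k)); loop factor d = -A^2 - A^-2.
Tabulate the states by total A-exponent and number of loops L (A-exp: L × count):
  A^10: L=7 ×1
  A^8: L=6 ×10
  A^6: L=5 ×44, L=7 ×1
  A^4: L=4 ×110, L=6 ×10
  A^2: L=3 ×166, L=5 ×44
  A^0: L=2 ×144, L=4 ×106, L=6 ×2
  A^-2: L=1 ×57, L=3 ×140, L=5 ×13
  A^-4: L=2 ×91, L=4 ×28, L=6 ×1
  A^-6: L=1 ×16, L=3 ×26, L=5 ×3
  A^-8: L=2 ×7, L=4 ×3
  A^-10: L=3 ×1
Each group contributes A^e * Σ count * d^(L-1):
Powers of d = -A^2 - A^-2: d^2 = A^4 + 2 + A^-4; d^3 = -A^6 - 3*A^2 - 3*A^-2 - A^-6; d^4 = A^8 + 4*A^4 + 6 + 4*A^-4 + A^-8; d^5 = -A^10 - 5*A^6 - 10*A^2 - 10*A^-2 - 5*A^-6 - A^-10; d^6 = A^12 + 6*A^8 + 15*A^4 + 20 + 15*A^-4 + 6*A^-8 + A^-12.
  A^10 * (d^6) = A^22 + 6*A^18 + 15*A^14 + 20*A^10 + 15*A^6 + 6*A^2 + A^-2
  A^8 * (10*d^5) = -10*A^18 - 50*A^14 - 100*A^10 - 100*A^6 - 50*A^2 - 10*A^-2
  A^6 * (44*d^4 + d^6) = A^18 + 50*A^14 + 191*A^10 + 284*A^6 + 191*A^2 + 50*A^-2 + A^-6
  A^4 * (110*d^3 + 10*d^5) = -10*A^14 - 160*A^10 - 430*A^6 - 430*A^2 - 160*A^-2 - 10*A^-6
  A^2 * (166*d^2 + 44*d^4) = 44*A^10 + 342*A^6 + 596*A^2 + 342*A^-2 + 44*A^-6
  A^0 * (144*d + 106*d^3 + 2*d^5) = -2*A^10 - 116*A^6 - 482*A^2 - 482*A^-2 - 116*A^-6 - 2*A^-10
  A^-2 * (57 + 140*d^2 + 13*d^4) = 13*A^6 + 192*A^2 + 415*A^-2 + 192*A^-6 + 13*A^-10
  A^-4 * (91*d + 28*d^3 + d^5) = -A^6 - 33*A^2 - 185*A^-2 - 185*A^-6 - 33*A^-10 - A^-14
  A^-6 * (16 + 26*d^2 + 3*d^4) = 3*A^2 + 38*A^-2 + 86*A^-6 + 38*A^-10 + 3*A^-14
  A^-8 * (7*d + 3*d^3) = -3*A^-2 - 16*A^-6 - 16*A^-10 - 3*A^-14
  A^-10 * (d^2) = A^-6 + 2*A^-10 + A^-14
Summing the groups: <K> = A^22 - 3*A^18 + 5*A^14 - 7*A^10 + 7*A^6 - 7*A^2 + 6*A^-2 - 3*A^-6 + 2*A^-10
Normalise by the writhe: (-A^3)^(-w) = (-A^3)^(6) = A^18, so f(A) = A^18 * <K> = A^40 - 3*A^36 + 5*A^32 - 7*A^28 + 7*A^24 - 7*A^20 + 6*A^16 - 3*A^12 + 2*A^8.
Substitute A = t^(-1/4), i.e. A^e → t^(-e/4): V(t) = 2*t^-2 - 3*t^-3 + 6*t^-4 - 7*t^-5 + 7*t^-6 - 7*t^-7 + 5*t^-8 - 3*t^-9 + t^-10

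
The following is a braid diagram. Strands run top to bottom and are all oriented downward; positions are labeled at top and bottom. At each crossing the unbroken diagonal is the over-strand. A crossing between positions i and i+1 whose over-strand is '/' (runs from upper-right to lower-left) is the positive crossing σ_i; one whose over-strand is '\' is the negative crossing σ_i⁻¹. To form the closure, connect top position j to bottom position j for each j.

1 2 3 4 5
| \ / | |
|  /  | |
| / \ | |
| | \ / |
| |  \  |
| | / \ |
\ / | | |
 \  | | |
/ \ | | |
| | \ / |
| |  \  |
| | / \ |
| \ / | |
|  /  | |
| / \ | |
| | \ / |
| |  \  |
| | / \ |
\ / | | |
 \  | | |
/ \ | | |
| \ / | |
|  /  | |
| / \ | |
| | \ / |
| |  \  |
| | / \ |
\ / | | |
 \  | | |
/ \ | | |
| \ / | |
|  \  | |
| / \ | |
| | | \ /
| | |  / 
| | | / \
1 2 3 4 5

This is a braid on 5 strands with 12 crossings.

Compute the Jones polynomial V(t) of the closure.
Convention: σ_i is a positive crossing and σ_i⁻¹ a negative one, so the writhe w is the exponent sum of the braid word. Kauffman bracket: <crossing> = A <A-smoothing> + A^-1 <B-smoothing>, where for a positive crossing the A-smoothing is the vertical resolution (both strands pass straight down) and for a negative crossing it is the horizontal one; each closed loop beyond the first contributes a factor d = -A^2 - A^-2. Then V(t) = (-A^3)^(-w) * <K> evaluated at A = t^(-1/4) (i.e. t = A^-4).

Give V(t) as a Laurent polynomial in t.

Reading the diagram top to bottom ('/'-over between positions i,i+1 = s_i, '\'-over = s_i^-1): braid word = s2 s3^-1 s1^-1 s3^-1 s2 s3^-1 s1^-1 s2 s3^-1 s1^-1 s2^-1 s4.
The presented braid s2 s3^-1 s1^-1 s3^-1 s2 s3^-1 s1^-1 s2 s3^-1 s1^-1 s2^-1 s4 on 5 strands reduces by inverse Markov moves (closure unchanged at each step):
  Destabilize: the word has the form β·s4 where s4 occurs only as the final letter (β ∈ B_4); drop it and the last strand → 4 strands.
  Deconjugate: the word is γ·β·γ⁻¹ with γ = s2 (prefix) and γ⁻¹ = s2^-1 (suffix); strip both.
Reduced to β = s3^-1 s1^-1 s3^-1 s2 s3^-1 s1^-1 s2 s3^-1 s1^-1 on 4 strands, 9 crossings.
Compute on β:
Braid: s3^-1 s1^-1 s3^-1 s2 s3^-1 s1^-1 s2 s3^-1 s1^-1 on 4 strands, 9 crossings.
Writhe w = (#positive) - (#negative) = 2 - 7 = -5.
Enumerate smoothing states for the bracket polynomial. There are 2^9 = 512 states.
For each crossing: s=0 is the vertical smoothing, s=1 horizontal. Crossing k contributes A^(sign_k * (1 - 2*s_k)); loop factor d = -A^2 - A^-2.
Tabulate the states by total A-exponent and number of loops L (A-exp: L × count):
  A^9: L=7 ×1
  A^7: L=6 ×9
  A^5: L=5 ×36
  A^3: L=4 ×83, L=6 ×1
  A^1: L=3 ×118, L=5 ×8
  A^-1: L=2 ×100, L=4 ×26
  A^-3: L=1 ×41, L=3 ×42, L=5 ×1
  A^-5: L=2 ×31, L=4 ×5
  A^-7: L=3 ×9
  A^-9: L=4 ×1
Each group contributes A^e * Σ count * d^(L-1):
Powers of d = -A^2 - A^-2: d^2 = A^4 + 2 + A^-4; d^3 = -A^6 - 3*A^2 - 3*A^-2 - A^-6; d^4 = A^8 + 4*A^4 + 6 + 4*A^-4 + A^-8; d^5 = -A^10 - 5*A^6 - 10*A^2 - 10*A^-2 - 5*A^-6 - A^-10; d^6 = A^12 + 6*A^8 + 15*A^4 + 20 + 15*A^-4 + 6*A^-8 + A^-12.
  A^9 * (d^6) = A^21 + 6*A^17 + 15*A^13 + 20*A^9 + 15*A^5 + 6*A + A^-3
  A^7 * (9*d^5) = -9*A^17 - 45*A^13 - 90*A^9 - 90*A^5 - 45*A - 9*A^-3
  A^5 * (36*d^4) = 36*A^13 + 144*A^9 + 216*A^5 + 144*A + 36*A^-3
  A^3 * (83*d^3 + d^5) = -A^13 - 88*A^9 - 259*A^5 - 259*A - 88*A^-3 - A^-7
  A^1 * (118*d^2 + 8*d^4) = 8*A^9 + 150*A^5 + 284*A + 150*A^-3 + 8*A^-7
  A^-1 * (100*d + 26*d^3) = -26*A^5 - 178*A - 178*A^-3 - 26*A^-7
  A^-3 * (41 + 42*d^2 + d^4) = A^5 + 46*A + 131*A^-3 + 46*A^-7 + A^-11
  A^-5 * (31*d + 5*d^3) = -5*A - 46*A^-3 - 46*A^-7 - 5*A^-11
  A^-7 * (9*d^2) = 9*A^-3 + 18*A^-7 + 9*A^-11
  A^-9 * (d^3) = -A^-3 - 3*A^-7 - 3*A^-11 - A^-15
Summing the groups: <K> = A^21 - 3*A^17 + 5*A^13 - 6*A^9 + 7*A^5 - 7*A + 5*A^-3 - 4*A^-7 + 2*A^-11 - A^-15
Normalise by the writhe: (-A^3)^(-w) = (-A^3)^(5) = -A^15, so f(A) = -A^15 * <K> = -A^36 + 3*A^32 - 5*A^28 + 6*A^24 - 7*A^20 + 7*A^16 - 5*A^12 + 4*A^8 - 2*A^4 + 1.
Substitute A = t^(-1/4), i.e. A^e → t^(-e/4): V(t) = 1 - 2*t^-1 + 4*t^-2 - 5*t^-3 + 7*t^-4 - 7*t^-5 + 6*t^-6 - 5*t^-7 + 3*t^-8 - t^-9

Answer: 1 - 2*t^-1 + 4*t^-2 - 5*t^-3 + 7*t^-4 - 7*t^-5 + 6*t^-6 - 5*t^-7 + 3*t^-8 - t^-9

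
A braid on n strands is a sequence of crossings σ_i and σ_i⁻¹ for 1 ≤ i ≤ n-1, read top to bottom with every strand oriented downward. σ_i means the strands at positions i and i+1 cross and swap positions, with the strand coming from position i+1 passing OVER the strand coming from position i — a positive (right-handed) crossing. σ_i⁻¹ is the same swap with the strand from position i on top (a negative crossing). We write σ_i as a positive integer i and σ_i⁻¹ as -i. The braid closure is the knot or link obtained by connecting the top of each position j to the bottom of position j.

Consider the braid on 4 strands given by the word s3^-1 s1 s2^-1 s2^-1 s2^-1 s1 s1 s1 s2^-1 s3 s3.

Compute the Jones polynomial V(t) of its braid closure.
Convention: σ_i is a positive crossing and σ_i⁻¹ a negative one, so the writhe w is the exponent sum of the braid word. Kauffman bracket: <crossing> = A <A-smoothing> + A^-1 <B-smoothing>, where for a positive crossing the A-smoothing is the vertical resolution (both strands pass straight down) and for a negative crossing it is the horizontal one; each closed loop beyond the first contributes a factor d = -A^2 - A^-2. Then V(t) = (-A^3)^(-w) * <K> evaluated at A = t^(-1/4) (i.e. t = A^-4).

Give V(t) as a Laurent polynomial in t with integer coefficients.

t^4 - 2*t^3 + 3*t^2 - 4*t + 5 - 4*t^-1 + 3*t^-2 - 2*t^-3 + t^-4

Derivation:
The presented braid s3^-1 s1 s2^-1 s2^-1 s2^-1 s1 s1 s1 s2^-1 s3 s3 on 4 strands reduces by inverse Markov moves (closure unchanged at each step):
  Deconjugate: the word is γ·β·γ⁻¹ with γ = s3^-1 (prefix) and γ⁻¹ = s3 (suffix); strip both.
  Destabilize: the word has the form β·s3 where s3 occurs only as the final letter (β ∈ B_3); drop it and the last strand → 3 strands.
Reduced to β = s1 s2^-1 s2^-1 s2^-1 s1 s1 s1 s2^-1 on 3 strands, 8 crossings.
Compute on β:
Braid: s1 s2^-1 s2^-1 s2^-1 s1 s1 s1 s2^-1 on 3 strands, 8 crossings.
Writhe w = (#positive) - (#negative) = 4 - 4 = 0.
State-sum expansion of <K>. There are 2^8 = 256 states.
For each crossing: s=0 is the vertical smoothing, s=1 horizontal. Crossing k contributes A^(sign_k * (1 - 2*s_k)); loop factor d = -A^2 - A^-2.
Tabulate the states by total A-exponent and number of loops L (A-exp: L × count):
  A^8: L=5 ×1
  A^6: L=4 ×8
  A^4: L=3 ×25, L=5 ×3
  A^2: L=2 ×37, L=4 ×18, L=6 ×1
  A^0: L=1 ×25, L=3 ×37, L=5 ×8
  A^-2: L=2 ×37, L=4 ×18, L=6 ×1
  A^-4: L=3 ×25, L=5 ×3
  A^-6: L=4 ×8
  A^-8: L=5 ×1
Each group contributes A^e * Σ count * d^(L-1):
Powers of d = -A^2 - A^-2: d^2 = A^4 + 2 + A^-4; d^3 = -A^6 - 3*A^2 - 3*A^-2 - A^-6; d^4 = A^8 + 4*A^4 + 6 + 4*A^-4 + A^-8; d^5 = -A^10 - 5*A^6 - 10*A^2 - 10*A^-2 - 5*A^-6 - A^-10.
  A^8 * (d^4) = A^16 + 4*A^12 + 6*A^8 + 4*A^4 + 1
  A^6 * (8*d^3) = -8*A^12 - 24*A^8 - 24*A^4 - 8
  A^4 * (25*d^2 + 3*d^4) = 3*A^12 + 37*A^8 + 68*A^4 + 37 + 3*A^-4
  A^2 * (37*d + 18*d^3 + d^5) = -A^12 - 23*A^8 - 101*A^4 - 101 - 23*A^-4 - A^-8
  A^0 * (25 + 37*d^2 + 8*d^4) = 8*A^8 + 69*A^4 + 147 + 69*A^-4 + 8*A^-8
  A^-2 * (37*d + 18*d^3 + d^5) = -A^8 - 23*A^4 - 101 - 101*A^-4 - 23*A^-8 - A^-12
  A^-4 * (25*d^2 + 3*d^4) = 3*A^4 + 37 + 68*A^-4 + 37*A^-8 + 3*A^-12
  A^-6 * (8*d^3) = -8 - 24*A^-4 - 24*A^-8 - 8*A^-12
  A^-8 * (d^4) = 1 + 4*A^-4 + 6*A^-8 + 4*A^-12 + A^-16
Summing the groups: <K> = A^16 - 2*A^12 + 3*A^8 - 4*A^4 + 5 - 4*A^-4 + 3*A^-8 - 2*A^-12 + A^-16
Normalise by the writhe: (-A^3)^(-w) = (-A^3)^(0) = 1, so f(A) = 1 * <K> = A^16 - 2*A^12 + 3*A^8 - 4*A^4 + 5 - 4*A^-4 + 3*A^-8 - 2*A^-12 + A^-16.
Substitute A = t^(-1/4), i.e. A^e → t^(-e/4): V(t) = t^4 - 2*t^3 + 3*t^2 - 4*t + 5 - 4*t^-1 + 3*t^-2 - 2*t^-3 + t^-4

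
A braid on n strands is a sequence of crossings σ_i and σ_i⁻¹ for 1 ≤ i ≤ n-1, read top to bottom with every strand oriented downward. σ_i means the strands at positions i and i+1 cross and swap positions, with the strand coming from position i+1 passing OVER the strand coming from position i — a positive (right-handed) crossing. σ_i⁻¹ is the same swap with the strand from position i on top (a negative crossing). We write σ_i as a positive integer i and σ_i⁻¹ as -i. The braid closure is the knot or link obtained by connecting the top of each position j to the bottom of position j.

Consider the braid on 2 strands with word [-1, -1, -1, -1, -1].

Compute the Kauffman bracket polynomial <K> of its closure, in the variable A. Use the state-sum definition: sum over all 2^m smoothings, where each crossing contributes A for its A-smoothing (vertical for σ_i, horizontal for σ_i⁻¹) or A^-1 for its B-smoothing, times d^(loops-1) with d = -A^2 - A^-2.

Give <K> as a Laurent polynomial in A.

A^13 - A^9 + A^5 - A - A^-7

Derivation:
Braid: s1^-1 s1^-1 s1^-1 s1^-1 s1^-1 on 2 strands, 5 crossings.
Writhe w = (#positive) - (#negative) = 0 - 5 = -5.
Enumerate smoothing states for the bracket polynomial. There are 2^5 = 32 states.
For each crossing: s=0 is the vertical smoothing, s=1 horizontal. Crossing k contributes A^(sign_k * (1 - 2*s_k)); loop factor d = -A^2 - A^-2.
  state 00000: A-exp=-5, loops=2, term = A^-5 * d^1
  state 00001: A-exp=-3, loops=1, term = A^-3 * d^0
  state 00010: A-exp=-3, loops=1, term = A^-3 * d^0
  state 00011: A-exp=-1, loops=2, term = A^-1 * d^1
  state 00100: A-exp=-3, loops=1, term = A^-3 * d^0
  state 00101: A-exp=-1, loops=2, term = A^-1 * d^1
  state 00110: A-exp=-1, loops=2, term = A^-1 * d^1
  state 00111: A-exp=+1, loops=3, term = A^1 * d^2
  state 01000: A-exp=-3, loops=1, term = A^-3 * d^0
  state 01001: A-exp=-1, loops=2, term = A^-1 * d^1
  state 01010: A-exp=-1, loops=2, term = A^-1 * d^1
  state 01011: A-exp=+1, loops=3, term = A^1 * d^2
  state 01100: A-exp=-1, loops=2, term = A^-1 * d^1
  state 01101: A-exp=+1, loops=3, term = A^1 * d^2
  state 01110: A-exp=+1, loops=3, term = A^1 * d^2
  state 01111: A-exp=+3, loops=4, term = A^3 * d^3
  state 10000: A-exp=-3, loops=1, term = A^-3 * d^0
  state 10001: A-exp=-1, loops=2, term = A^-1 * d^1
  state 10010: A-exp=-1, loops=2, term = A^-1 * d^1
  state 10011: A-exp=+1, loops=3, term = A^1 * d^2
  state 10100: A-exp=-1, loops=2, term = A^-1 * d^1
  state 10101: A-exp=+1, loops=3, term = A^1 * d^2
  state 10110: A-exp=+1, loops=3, term = A^1 * d^2
  state 10111: A-exp=+3, loops=4, term = A^3 * d^3
  state 11000: A-exp=-1, loops=2, term = A^-1 * d^1
  state 11001: A-exp=+1, loops=3, term = A^1 * d^2
  state 11010: A-exp=+1, loops=3, term = A^1 * d^2
  state 11011: A-exp=+3, loops=4, term = A^3 * d^3
  state 11100: A-exp=+1, loops=3, term = A^1 * d^2
  state 11101: A-exp=+3, loops=4, term = A^3 * d^3
  state 11110: A-exp=+3, loops=4, term = A^3 * d^3
  state 11111: A-exp=+5, loops=5, term = A^5 * d^4
Collect the terms by A-exponent (count of states per loop number):
Powers of d = -A^2 - A^-2: d^2 = A^4 + 2 + A^-4; d^3 = -A^6 - 3*A^2 - 3*A^-2 - A^-6; d^4 = A^8 + 4*A^4 + 6 + 4*A^-4 + A^-8.
  A^5 * (d^4) = A^13 + 4*A^9 + 6*A^5 + 4*A + A^-3
  A^3 * (5*d^3) = -5*A^9 - 15*A^5 - 15*A - 5*A^-3
  A^1 * (10*d^2) = 10*A^5 + 20*A + 10*A^-3
  A^-1 * (10*d) = -10*A - 10*A^-3
  A^-3 * (5) = 5*A^-3
  A^-5 * (d) = -A^-3 - A^-7
Summing the groups: <K> = A^13 - A^9 + A^5 - A - A^-7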